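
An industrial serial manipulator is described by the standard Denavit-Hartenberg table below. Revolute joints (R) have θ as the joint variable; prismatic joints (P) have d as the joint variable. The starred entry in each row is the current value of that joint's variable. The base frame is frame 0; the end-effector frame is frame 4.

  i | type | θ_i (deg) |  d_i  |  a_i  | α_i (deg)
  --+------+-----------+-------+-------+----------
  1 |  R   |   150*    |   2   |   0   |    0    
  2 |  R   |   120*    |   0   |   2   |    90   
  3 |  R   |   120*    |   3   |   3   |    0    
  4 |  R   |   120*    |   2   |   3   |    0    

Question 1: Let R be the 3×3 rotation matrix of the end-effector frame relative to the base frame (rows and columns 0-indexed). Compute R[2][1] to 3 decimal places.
End-effector y-axis (col 1 of R) = (-0.0000,-0.8660,-0.5000)
R[2][1] = -0.5000

-0.500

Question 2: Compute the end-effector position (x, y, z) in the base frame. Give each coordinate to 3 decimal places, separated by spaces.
-5.000 1.000 2.000

after link 1: o_1 = (0.0000, 0.0000, 2.0000)
after link 2: o_2 = (-0.0000, -2.0000, 2.0000)
after link 3: o_3 = (-3.0000, -0.5000, 4.5981)
after link 4: o_4 = (-5.0000, 1.0000, 2.0000)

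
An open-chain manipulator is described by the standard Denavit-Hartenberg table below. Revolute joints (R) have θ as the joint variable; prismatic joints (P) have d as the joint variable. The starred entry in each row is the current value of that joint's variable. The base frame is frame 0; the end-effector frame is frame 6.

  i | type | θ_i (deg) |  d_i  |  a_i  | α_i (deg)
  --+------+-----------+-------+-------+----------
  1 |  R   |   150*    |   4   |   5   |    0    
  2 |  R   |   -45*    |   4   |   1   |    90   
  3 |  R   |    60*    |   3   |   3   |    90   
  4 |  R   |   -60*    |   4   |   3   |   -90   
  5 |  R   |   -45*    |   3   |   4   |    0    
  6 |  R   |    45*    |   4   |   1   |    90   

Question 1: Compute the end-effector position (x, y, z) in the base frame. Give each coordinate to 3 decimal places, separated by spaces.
after link 1: o_1 = (-4.3301, 2.5000, 4.0000)
after link 2: o_2 = (-4.5889, 3.4659, 8.0000)
after link 3: o_3 = (-2.0794, 5.6913, 10.5981)
after link 4: o_4 = (-5.6796, 9.0893, 9.8971)
after link 5: o_5 = (-7.7500, 13.1474, 11.9576)
after link 6: o_6 = (-7.1676, 15.3554, 15.3907)

-7.168 15.355 15.391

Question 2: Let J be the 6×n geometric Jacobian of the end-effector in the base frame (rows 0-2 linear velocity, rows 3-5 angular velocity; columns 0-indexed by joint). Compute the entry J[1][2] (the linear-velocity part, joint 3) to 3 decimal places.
axis z_2 = (0.9659,0.2588,0.0000); lever o_n−o_2 = (-2.5787,11.8895,7.3907)
cross product → J_v[:, 2] = (1.9128,-7.1388,12.1518)
J_ω[:, 2] = z_2
entry J[1][2] = -7.1388

-7.139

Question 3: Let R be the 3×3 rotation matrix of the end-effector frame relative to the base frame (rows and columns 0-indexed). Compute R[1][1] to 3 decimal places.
0.548

End-effector y-axis (col 1 of R) = (0.3709,0.5477,0.7500)
R[1][1] = 0.5477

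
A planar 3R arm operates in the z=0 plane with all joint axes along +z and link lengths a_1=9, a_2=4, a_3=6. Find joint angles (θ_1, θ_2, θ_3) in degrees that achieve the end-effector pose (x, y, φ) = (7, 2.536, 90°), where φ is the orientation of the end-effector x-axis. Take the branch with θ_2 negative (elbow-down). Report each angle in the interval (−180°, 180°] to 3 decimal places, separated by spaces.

0.001 -120.001 -150.000

wrist centre = target − a_3·(cos φ, sin φ) = (7.0000, -3.4640)
cos θ_2 = (60.9993−9²−4²)/(2·9·4) = -0.5000; θ_2 = -120.0006° (elbow-down)
β = atan2(-3.4640,7.0000) = -26.3288°; ψ = atan2(-3.4641,7.0000) = -26.3295°
θ_1 = β − ψ = 0.0006°
θ_3 = φ − θ_1 − θ_2 = -150.0000° (wrapped to (-180°,180°])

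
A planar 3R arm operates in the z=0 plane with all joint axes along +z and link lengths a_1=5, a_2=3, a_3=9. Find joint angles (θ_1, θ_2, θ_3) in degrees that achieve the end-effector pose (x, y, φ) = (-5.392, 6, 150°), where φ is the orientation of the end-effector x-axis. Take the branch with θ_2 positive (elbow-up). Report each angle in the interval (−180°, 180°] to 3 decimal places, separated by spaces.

-0.006 149.994 0.012

wrist centre = target − a_3·(cos φ, sin φ) = (2.4022, 1.5000)
cos θ_2 = (8.0207−5²−3²)/(2·5·3) = -0.8660; θ_2 = 149.9944° (elbow-up)
β = atan2(1.5000,2.4022) = 31.9815°; ψ = atan2(1.5003,2.4021) = 31.9875°
θ_1 = β − ψ = -0.0060°
θ_3 = φ − θ_1 − θ_2 = 0.0116° (wrapped to (-180°,180°])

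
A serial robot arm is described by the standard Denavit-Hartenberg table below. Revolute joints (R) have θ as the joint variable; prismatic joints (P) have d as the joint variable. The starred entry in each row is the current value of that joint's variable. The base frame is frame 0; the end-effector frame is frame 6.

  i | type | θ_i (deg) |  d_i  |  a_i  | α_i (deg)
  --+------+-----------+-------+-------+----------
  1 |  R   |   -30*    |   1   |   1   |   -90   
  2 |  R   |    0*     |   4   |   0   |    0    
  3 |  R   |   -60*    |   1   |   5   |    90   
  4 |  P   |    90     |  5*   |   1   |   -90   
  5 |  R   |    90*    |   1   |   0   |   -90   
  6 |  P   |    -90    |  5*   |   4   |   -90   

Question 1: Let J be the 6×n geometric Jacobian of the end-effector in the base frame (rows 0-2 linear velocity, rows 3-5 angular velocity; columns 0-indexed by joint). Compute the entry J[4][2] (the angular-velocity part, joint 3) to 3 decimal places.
0.866

axis z_2 = (0.5000,0.8660,0.0000); lever o_n−o_2 = (-5.2500,-0.4330,2.5000)
cross product → J_v[:, 2] = (2.1651,-1.2500,4.3301)
J_ω[:, 2] = z_2
entry J[4][2] = 0.8660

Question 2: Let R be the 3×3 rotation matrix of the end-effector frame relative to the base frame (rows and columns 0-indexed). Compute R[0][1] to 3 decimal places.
0.500

End-effector y-axis (col 1 of R) = (0.5000,0.8660,0.0000)
R[0][1] = 0.5000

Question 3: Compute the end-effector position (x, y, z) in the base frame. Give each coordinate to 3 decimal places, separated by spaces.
after link 1: o_1 = (0.8660, -0.5000, 1.0000)
after link 2: o_2 = (2.8660, 2.9641, 1.0000)
after link 3: o_3 = (5.5311, 2.5801, 5.3301)
after link 4: o_4 = (2.2811, 5.6112, 7.8301)
after link 5: o_5 = (1.8481, 5.8612, 6.9641)
after link 6: o_6 = (-2.3840, 2.5311, 3.5000)

-2.384 2.531 3.500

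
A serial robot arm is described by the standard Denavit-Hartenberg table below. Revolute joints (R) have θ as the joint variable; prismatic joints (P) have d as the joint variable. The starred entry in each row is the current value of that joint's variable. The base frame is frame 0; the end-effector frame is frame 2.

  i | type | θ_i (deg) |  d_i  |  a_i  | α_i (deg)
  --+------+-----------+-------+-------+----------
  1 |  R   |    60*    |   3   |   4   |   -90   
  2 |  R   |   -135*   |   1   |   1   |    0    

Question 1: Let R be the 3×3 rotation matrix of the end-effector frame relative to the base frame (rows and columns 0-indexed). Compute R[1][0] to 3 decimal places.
End-effector x-axis (col 0 of R) = (-0.3536,-0.6124,0.7071)
R[1][0] = -0.6124

-0.612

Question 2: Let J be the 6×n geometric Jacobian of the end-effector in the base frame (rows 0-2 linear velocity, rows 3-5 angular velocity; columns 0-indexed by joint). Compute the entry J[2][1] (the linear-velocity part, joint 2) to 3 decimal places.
axis z_1 = (-0.8660,0.5000,0.0000); lever o_n−o_1 = (-1.2196,-0.1124,0.7071)
cross product → J_v[:, 1] = (0.3536,0.6124,0.7071)
J_ω[:, 1] = z_1
entry J[2][1] = 0.7071

0.707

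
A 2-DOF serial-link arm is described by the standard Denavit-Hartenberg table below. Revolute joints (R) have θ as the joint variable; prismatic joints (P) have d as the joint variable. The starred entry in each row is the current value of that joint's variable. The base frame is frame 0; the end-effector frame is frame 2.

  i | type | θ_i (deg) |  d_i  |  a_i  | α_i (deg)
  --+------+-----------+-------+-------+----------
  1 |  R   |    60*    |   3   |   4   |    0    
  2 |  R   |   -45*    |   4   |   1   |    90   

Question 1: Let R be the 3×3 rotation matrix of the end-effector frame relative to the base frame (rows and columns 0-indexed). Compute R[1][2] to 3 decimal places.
-0.966

End-effector z-axis (col 2 of R) = (0.2588,-0.9659,0.0000)
R[1][2] = -0.9659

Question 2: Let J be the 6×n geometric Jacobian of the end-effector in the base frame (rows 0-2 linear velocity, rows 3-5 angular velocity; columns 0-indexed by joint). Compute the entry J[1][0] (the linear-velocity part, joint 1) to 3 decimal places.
2.966

axis z_0 = ẑ; lever o_n−o_0 = (2.9659,3.7229,7.0000)
cross product → J_v[:, 0] = (-3.7229,2.9659,0.0000)
J_ω[:, 0] = z_0
entry J[1][0] = 2.9659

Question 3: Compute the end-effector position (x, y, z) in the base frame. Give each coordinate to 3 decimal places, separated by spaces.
2.966 3.723 7.000

after link 1: o_1 = (2.0000, 3.4641, 3.0000)
after link 2: o_2 = (2.9659, 3.7229, 7.0000)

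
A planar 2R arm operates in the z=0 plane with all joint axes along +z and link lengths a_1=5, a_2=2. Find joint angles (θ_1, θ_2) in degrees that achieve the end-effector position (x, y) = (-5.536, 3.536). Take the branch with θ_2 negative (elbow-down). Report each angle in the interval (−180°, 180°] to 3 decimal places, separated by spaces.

cos θ_2 = (43.1506−5²−2²)/(2·5·2) = 0.7075; θ_2 = -44.9657° (elbow-down)
β = atan2(3.5360,-5.5360) = 147.4325°; ψ = atan2(-1.4134,6.4151) = -12.4249°
θ_1 = β − ψ = 159.8574°

159.857 -44.966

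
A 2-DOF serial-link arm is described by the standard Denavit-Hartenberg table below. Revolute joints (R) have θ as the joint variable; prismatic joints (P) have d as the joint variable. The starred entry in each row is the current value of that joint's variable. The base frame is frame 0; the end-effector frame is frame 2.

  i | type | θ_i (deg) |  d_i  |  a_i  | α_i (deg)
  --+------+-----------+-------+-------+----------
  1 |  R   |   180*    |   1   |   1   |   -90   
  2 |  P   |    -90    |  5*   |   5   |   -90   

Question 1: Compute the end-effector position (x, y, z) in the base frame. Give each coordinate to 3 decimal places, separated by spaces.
-1.000 -5.000 6.000

after link 1: o_1 = (-1.0000, 0.0000, 1.0000)
after link 2: o_2 = (-1.0000, -5.0000, 6.0000)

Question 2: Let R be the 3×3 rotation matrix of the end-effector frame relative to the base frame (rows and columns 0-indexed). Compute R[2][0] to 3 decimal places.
1.000

End-effector x-axis (col 0 of R) = (-0.0000,0.0000,1.0000)
R[2][0] = 1.0000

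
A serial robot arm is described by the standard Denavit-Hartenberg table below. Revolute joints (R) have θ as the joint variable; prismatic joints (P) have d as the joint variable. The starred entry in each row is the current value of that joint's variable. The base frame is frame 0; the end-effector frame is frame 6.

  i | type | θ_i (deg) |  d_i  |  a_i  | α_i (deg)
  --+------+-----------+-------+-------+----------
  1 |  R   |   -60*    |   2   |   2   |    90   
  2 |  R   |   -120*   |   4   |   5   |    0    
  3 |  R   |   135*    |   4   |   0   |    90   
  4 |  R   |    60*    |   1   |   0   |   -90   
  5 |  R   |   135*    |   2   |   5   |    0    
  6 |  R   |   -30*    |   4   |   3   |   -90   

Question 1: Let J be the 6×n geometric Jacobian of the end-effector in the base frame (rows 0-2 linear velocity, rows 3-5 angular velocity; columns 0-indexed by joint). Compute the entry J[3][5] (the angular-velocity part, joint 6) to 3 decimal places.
-0.851

axis z_5 = (-0.8513,0.4744,-0.2241); lever o_n−o_5 = (-3.3852,3.2083,1.8020)
cross product → J_v[:, 5] = (1.5741,2.2928,-1.1250)
J_ω[:, 5] = z_5
entry J[3][5] = -0.8513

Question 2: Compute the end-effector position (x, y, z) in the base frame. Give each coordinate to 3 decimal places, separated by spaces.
after link 1: o_1 = (1.0000, -1.7321, 2.0000)
after link 2: o_2 = (-3.7141, -1.5670, -2.3301)
after link 3: o_3 = (-7.1782, -3.5670, -2.3301)
after link 4: o_4 = (-7.0488, -3.7911, -3.2961)
after link 5: o_5 = (-7.4110, 0.9599, -0.7868)
after link 6: o_6 = (-10.7962, 4.1682, 1.0152)

-10.796 4.168 1.015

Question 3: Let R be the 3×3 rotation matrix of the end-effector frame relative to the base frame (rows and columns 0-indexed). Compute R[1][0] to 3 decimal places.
0.437

End-effector x-axis (col 0 of R) = (0.0066,0.4368,0.8995)
R[1][0] = 0.4368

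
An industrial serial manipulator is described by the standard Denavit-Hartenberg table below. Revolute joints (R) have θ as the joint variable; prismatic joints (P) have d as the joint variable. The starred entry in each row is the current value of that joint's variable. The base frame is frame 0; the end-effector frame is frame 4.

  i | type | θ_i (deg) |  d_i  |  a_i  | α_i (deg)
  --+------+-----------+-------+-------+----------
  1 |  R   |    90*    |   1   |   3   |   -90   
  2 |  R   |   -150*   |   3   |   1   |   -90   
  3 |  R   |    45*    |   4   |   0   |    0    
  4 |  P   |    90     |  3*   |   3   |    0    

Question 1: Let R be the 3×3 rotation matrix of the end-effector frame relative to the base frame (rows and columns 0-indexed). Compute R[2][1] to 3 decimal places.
End-effector y-axis (col 1 of R) = (-0.7071,0.6124,-0.3536)
R[2][1] = -0.3536

-0.354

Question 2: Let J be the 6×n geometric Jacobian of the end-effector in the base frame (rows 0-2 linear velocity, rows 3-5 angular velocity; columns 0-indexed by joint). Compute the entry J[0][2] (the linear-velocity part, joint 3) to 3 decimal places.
axis z_2 = (0.0000,0.5000,0.8660); lever o_n−o_2 = (2.1213,5.3371,5.0015)
cross product → J_v[:, 2] = (-2.1213,1.8371,-1.0607)
J_ω[:, 2] = z_2
entry J[0][2] = -2.1213

-2.121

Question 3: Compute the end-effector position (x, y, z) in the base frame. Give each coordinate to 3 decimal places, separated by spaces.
-0.879 7.471 6.502

after link 1: o_1 = (0.0000, 3.0000, 1.0000)
after link 2: o_2 = (-3.0000, 2.1340, 1.5000)
after link 3: o_3 = (-3.0000, 4.1340, 4.9641)
after link 4: o_4 = (-0.8787, 7.4711, 6.5015)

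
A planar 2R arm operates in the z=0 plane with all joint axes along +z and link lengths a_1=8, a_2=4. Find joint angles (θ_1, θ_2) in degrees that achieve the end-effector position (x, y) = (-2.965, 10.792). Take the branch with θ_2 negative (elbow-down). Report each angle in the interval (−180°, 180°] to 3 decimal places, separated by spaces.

cos θ_2 = (125.2585−8²−4²)/(2·8·4) = 0.7072; θ_2 = -44.9954° (elbow-down)
β = atan2(10.7920,-2.9650) = 105.3624°; ψ = atan2(-2.8282,10.8287) = -14.6374°
θ_1 = β − ψ = 119.9998°

120.000 -44.995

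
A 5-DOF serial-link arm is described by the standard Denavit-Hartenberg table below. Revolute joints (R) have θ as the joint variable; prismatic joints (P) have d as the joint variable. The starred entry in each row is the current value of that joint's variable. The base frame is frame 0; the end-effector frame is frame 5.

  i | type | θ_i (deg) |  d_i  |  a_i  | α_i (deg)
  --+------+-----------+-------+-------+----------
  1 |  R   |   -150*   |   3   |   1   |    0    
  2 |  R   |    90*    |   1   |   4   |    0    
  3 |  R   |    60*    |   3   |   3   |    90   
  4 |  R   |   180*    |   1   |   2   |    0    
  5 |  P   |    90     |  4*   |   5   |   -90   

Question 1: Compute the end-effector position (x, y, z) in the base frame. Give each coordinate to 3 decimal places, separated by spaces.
2.134 -8.964 2.000

after link 1: o_1 = (-0.8660, -0.5000, 3.0000)
after link 2: o_2 = (1.1340, -3.9641, 4.0000)
after link 3: o_3 = (4.1340, -3.9641, 7.0000)
after link 4: o_4 = (2.1340, -4.9641, 7.0000)
after link 5: o_5 = (2.1340, -8.9641, 2.0000)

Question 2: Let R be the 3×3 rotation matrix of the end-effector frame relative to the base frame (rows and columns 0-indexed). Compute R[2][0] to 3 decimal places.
End-effector x-axis (col 0 of R) = (-0.0000,-0.0000,-1.0000)
R[2][0] = -1.0000

-1.000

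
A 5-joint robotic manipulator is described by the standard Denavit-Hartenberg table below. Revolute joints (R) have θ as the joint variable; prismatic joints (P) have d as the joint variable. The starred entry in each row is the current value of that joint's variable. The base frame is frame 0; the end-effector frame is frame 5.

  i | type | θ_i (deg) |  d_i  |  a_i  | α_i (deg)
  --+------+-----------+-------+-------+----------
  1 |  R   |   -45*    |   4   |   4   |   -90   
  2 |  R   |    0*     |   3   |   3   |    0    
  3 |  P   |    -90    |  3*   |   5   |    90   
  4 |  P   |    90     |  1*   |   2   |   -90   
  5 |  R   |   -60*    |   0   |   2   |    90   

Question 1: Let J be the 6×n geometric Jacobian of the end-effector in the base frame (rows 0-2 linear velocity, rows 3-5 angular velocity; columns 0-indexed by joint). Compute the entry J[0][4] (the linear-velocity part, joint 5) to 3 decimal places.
axis z_4 = (-0.0000,0.0000,-1.0000); lever o_n−o_4 = (-0.5176,1.9319,0.0000)
cross product → J_v[:, 4] = (1.9319,0.5176,0.0000)
J_ω[:, 4] = z_4
entry J[0][4] = 1.9319

1.932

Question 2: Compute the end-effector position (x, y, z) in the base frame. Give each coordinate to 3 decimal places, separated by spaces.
after link 1: o_1 = (2.8284, -2.8284, 4.0000)
after link 2: o_2 = (7.0711, -2.8284, 4.0000)
after link 3: o_3 = (9.1924, -0.7071, 9.0000)
after link 4: o_4 = (9.8995, 1.4142, 9.0000)
after link 5: o_5 = (9.3819, 3.3461, 9.0000)

9.382 3.346 9.000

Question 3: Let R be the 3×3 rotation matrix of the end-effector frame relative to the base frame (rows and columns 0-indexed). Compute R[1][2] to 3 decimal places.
-0.259

End-effector z-axis (col 2 of R) = (-0.9659,-0.2588,-0.0000)
R[1][2] = -0.2588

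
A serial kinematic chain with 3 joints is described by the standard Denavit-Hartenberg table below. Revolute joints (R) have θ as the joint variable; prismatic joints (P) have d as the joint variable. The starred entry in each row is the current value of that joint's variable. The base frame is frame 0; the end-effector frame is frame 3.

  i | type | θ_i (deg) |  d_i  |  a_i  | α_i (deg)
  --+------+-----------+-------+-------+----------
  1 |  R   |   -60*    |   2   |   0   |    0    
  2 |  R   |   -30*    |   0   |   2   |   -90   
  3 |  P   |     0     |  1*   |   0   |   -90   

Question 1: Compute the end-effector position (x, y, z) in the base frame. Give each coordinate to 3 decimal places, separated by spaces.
1.000 -2.000 2.000

after link 1: o_1 = (0.0000, 0.0000, 2.0000)
after link 2: o_2 = (0.0000, -2.0000, 2.0000)
after link 3: o_3 = (1.0000, -2.0000, 2.0000)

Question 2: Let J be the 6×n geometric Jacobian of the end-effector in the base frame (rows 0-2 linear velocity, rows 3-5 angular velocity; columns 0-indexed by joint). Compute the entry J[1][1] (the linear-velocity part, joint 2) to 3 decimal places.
1.000

axis z_1 = (0.0000,0.0000,1.0000); lever o_n−o_1 = (1.0000,-2.0000,0.0000)
cross product → J_v[:, 1] = (2.0000,1.0000,-0.0000)
J_ω[:, 1] = z_1
entry J[1][1] = 1.0000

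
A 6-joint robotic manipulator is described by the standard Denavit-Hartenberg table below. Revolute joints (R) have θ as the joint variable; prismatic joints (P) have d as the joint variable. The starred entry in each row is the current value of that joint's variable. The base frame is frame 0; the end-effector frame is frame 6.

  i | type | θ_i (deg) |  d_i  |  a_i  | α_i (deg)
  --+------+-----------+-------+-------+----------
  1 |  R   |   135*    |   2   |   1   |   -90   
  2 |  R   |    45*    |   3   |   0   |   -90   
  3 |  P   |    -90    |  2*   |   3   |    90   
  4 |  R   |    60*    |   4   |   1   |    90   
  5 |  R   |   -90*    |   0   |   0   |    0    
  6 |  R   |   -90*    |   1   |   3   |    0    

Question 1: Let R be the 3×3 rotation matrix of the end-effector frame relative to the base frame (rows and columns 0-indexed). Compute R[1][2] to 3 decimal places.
End-effector z-axis (col 2 of R) = (-0.8624,-0.3624,0.3536)
R[1][2] = -0.3624

-0.362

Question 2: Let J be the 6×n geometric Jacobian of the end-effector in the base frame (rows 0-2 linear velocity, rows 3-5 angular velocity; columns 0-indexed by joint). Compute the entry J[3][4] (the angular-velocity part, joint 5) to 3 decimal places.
-0.862

axis z_4 = (-0.8624,-0.3624,0.3536); lever o_n−o_4 = (-1.1008,1.9973,2.1907)
cross product → J_v[:, 4] = (-1.5000,1.5000,-2.1213)
J_ω[:, 4] = z_4
entry J[3][4] = -0.8624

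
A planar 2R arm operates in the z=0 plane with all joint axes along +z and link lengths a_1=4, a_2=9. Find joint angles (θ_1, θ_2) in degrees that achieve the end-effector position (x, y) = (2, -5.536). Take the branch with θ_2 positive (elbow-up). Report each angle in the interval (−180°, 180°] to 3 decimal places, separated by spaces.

159.730 149.998

cos θ_2 = (34.6473−4²−9²)/(2·4·9) = -0.8660; θ_2 = 149.9982° (elbow-up)
β = atan2(-5.5360,2.0000) = -70.1366°; ψ = atan2(4.5002,-3.7941) = 130.1337°
θ_1 = β − ψ = -200.2704°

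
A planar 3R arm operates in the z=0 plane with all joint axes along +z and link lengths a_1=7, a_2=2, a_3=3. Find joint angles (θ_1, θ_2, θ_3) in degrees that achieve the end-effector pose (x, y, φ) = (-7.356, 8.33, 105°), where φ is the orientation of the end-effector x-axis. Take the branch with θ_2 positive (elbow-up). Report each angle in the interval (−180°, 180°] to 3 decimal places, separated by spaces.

wrist centre = target − a_3·(cos φ, sin φ) = (-6.5795, 5.4322)
cos θ_2 = (72.7994−7²−2²)/(2·7·2) = 0.7071; θ_2 = 44.9987° (elbow-up)
β = atan2(5.4322,-6.5795) = 140.4561°; ψ = atan2(1.4142,8.4142) = 9.5405°
θ_1 = β − ψ = 130.9156°
θ_3 = φ − θ_1 − θ_2 = -70.9143° (wrapped to (-180°,180°])

130.916 44.999 -70.914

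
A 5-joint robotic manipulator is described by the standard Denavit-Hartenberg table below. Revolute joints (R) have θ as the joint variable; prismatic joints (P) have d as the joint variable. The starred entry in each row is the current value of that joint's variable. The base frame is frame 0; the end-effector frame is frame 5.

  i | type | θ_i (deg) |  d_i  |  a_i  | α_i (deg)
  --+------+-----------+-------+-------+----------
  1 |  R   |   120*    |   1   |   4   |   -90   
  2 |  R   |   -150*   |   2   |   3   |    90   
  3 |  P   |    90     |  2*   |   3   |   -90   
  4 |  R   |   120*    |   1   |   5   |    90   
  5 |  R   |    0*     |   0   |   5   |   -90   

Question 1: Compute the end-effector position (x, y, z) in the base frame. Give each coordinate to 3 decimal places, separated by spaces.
after link 1: o_1 = (-2.0000, 3.4641, 1.0000)
after link 2: o_2 = (-2.4330, 0.2141, 2.5000)
after link 3: o_3 = (-4.5311, -2.1519, 0.7679)
after link 4: o_4 = (-3.8816, 1.7231, 4.0179)
after link 5: o_5 = (-2.7990, 4.8481, 7.7679)

-2.799 4.848 7.768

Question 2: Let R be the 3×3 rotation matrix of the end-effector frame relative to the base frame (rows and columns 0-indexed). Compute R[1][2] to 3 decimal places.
0.750

End-effector z-axis (col 2 of R) = (-0.4330,0.7500,-0.5000)
R[1][2] = 0.7500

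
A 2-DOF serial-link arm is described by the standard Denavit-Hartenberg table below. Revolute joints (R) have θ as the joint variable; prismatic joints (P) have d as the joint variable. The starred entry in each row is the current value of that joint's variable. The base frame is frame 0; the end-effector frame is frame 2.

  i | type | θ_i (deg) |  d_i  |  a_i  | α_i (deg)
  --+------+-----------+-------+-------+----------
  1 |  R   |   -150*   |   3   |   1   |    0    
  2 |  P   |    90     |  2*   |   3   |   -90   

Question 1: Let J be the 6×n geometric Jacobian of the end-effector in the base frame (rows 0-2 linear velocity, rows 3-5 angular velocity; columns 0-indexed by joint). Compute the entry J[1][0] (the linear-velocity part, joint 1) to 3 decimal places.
axis z_0 = ẑ; lever o_n−o_0 = (0.6340,-3.0981,5.0000)
cross product → J_v[:, 0] = (3.0981,0.6340,-0.0000)
J_ω[:, 0] = z_0
entry J[1][0] = 0.6340

0.634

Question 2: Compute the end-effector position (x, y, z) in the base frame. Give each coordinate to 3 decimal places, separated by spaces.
after link 1: o_1 = (-0.8660, -0.5000, 3.0000)
after link 2: o_2 = (0.6340, -3.0981, 5.0000)

0.634 -3.098 5.000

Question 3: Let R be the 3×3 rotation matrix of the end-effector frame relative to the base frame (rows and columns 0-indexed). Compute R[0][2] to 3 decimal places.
0.866

End-effector z-axis (col 2 of R) = (0.8660,0.5000,0.0000)
R[0][2] = 0.8660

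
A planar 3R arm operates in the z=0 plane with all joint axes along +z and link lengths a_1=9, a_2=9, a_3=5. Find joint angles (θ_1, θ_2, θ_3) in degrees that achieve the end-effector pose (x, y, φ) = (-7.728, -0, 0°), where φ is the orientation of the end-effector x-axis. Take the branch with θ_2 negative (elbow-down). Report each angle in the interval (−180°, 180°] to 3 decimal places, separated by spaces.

wrist centre = target − a_3·(cos φ, sin φ) = (-12.7280, -0.0000)
cos θ_2 = (162.0020−9²−9²)/(2·9·9) = 0.0000; θ_2 = -89.9993° (elbow-down)
β = atan2(-0.0000,-12.7280) = -180.0000°; ψ = atan2(-9.0000,9.0001) = -44.9996°
θ_1 = β − ψ = -135.0004°
θ_3 = φ − θ_1 − θ_2 = -135.0004° (wrapped to (-180°,180°])

-135.000 -89.999 -135.000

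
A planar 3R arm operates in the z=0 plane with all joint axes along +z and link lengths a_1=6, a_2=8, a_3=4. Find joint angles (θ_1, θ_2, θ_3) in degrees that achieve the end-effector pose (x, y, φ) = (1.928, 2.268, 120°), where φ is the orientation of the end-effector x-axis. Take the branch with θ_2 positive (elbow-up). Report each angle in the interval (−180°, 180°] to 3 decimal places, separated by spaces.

wrist centre = target − a_3·(cos φ, sin φ) = (3.9280, -1.1961)
cos θ_2 = (16.8598−6²−8²)/(2·6·8) = -0.8660; θ_2 = 150.0021° (elbow-up)
β = atan2(-1.1961,3.9280) = -16.9358°; ψ = atan2(3.9998,-0.9283) = 103.0670°
θ_1 = β − ψ = -120.0029°
θ_3 = φ − θ_1 − θ_2 = 90.0008° (wrapped to (-180°,180°])

-120.003 150.002 90.001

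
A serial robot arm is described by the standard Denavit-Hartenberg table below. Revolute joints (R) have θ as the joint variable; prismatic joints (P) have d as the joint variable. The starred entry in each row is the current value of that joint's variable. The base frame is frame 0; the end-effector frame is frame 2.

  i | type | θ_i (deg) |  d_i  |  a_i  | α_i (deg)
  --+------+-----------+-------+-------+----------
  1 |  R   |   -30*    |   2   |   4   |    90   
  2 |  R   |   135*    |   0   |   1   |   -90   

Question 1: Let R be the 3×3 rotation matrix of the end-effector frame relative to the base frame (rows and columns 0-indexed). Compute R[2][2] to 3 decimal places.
End-effector z-axis (col 2 of R) = (-0.6124,0.3536,-0.7071)
R[2][2] = -0.7071

-0.707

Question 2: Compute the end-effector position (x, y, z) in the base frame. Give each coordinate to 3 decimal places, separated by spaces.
after link 1: o_1 = (3.4641, -2.0000, 2.0000)
after link 2: o_2 = (2.8517, -1.6464, 2.7071)

2.852 -1.646 2.707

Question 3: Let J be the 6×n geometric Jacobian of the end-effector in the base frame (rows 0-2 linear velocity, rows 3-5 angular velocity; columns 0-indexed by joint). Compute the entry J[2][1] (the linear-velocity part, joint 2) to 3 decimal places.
-0.707

axis z_1 = (-0.5000,-0.8660,0.0000); lever o_n−o_1 = (-0.6124,0.3536,0.7071)
cross product → J_v[:, 1] = (-0.6124,0.3536,-0.7071)
J_ω[:, 1] = z_1
entry J[2][1] = -0.7071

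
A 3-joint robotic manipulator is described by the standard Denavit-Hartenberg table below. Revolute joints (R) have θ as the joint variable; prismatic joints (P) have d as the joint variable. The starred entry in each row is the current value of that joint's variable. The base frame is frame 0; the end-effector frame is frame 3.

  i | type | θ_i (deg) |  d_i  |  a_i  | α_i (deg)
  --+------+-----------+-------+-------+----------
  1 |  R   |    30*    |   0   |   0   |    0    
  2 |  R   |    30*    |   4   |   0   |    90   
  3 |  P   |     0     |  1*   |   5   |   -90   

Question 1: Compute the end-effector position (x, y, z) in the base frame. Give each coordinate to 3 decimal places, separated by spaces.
after link 1: o_1 = (0.0000, 0.0000, 0.0000)
after link 2: o_2 = (0.0000, 0.0000, 4.0000)
after link 3: o_3 = (3.3660, 3.8301, 4.0000)

3.366 3.830 4.000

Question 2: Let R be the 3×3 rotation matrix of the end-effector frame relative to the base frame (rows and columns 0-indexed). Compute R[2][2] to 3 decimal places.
End-effector z-axis (col 2 of R) = (0.0000,-0.0000,1.0000)
R[2][2] = 1.0000

1.000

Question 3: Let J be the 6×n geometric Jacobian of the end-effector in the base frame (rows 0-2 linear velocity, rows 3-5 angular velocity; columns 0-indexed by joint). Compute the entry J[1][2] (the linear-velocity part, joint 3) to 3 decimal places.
prismatic axis z_2 = (0.8660,-0.5000,0.0000)
J_v[:, 2] = z_2; J_ω[:, 2] = (0,0,0)
entry J[1][2] = -0.5000

-0.500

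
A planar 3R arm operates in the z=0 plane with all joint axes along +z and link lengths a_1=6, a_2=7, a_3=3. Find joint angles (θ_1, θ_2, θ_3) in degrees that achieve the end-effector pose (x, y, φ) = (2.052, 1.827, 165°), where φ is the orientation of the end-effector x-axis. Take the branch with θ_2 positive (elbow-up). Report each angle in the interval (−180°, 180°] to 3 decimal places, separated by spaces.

-66.037 134.999 96.038

wrist centre = target − a_3·(cos φ, sin φ) = (4.9498, 1.0505)
cos θ_2 = (25.6039−6²−7²)/(2·6·7) = -0.7071; θ_2 = 134.9991° (elbow-up)
β = atan2(1.0505,4.9498) = 11.9827°; ψ = atan2(4.9498,1.0503) = 78.0198°
θ_1 = β − ψ = -66.0371°
θ_3 = φ − θ_1 − θ_2 = 96.0380° (wrapped to (-180°,180°])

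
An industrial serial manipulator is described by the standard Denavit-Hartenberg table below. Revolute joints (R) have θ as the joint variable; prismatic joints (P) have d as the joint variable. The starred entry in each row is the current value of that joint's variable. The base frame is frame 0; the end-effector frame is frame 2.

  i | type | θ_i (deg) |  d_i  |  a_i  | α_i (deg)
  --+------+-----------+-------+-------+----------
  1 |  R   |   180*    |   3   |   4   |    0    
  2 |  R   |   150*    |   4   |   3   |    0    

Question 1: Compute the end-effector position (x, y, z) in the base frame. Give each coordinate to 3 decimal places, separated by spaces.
after link 1: o_1 = (-4.0000, 0.0000, 3.0000)
after link 2: o_2 = (-1.4019, -1.5000, 7.0000)

-1.402 -1.500 7.000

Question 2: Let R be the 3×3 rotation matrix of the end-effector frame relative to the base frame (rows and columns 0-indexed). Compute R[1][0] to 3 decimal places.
End-effector x-axis (col 0 of R) = (0.8660,-0.5000,0.0000)
R[1][0] = -0.5000

-0.500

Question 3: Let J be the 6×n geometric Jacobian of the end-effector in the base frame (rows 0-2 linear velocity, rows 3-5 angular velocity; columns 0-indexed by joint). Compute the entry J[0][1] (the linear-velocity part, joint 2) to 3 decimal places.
axis z_1 = (0.0000,0.0000,1.0000); lever o_n−o_1 = (2.5981,-1.5000,4.0000)
cross product → J_v[:, 1] = (1.5000,2.5981,-0.0000)
J_ω[:, 1] = z_1
entry J[0][1] = 1.5000

1.500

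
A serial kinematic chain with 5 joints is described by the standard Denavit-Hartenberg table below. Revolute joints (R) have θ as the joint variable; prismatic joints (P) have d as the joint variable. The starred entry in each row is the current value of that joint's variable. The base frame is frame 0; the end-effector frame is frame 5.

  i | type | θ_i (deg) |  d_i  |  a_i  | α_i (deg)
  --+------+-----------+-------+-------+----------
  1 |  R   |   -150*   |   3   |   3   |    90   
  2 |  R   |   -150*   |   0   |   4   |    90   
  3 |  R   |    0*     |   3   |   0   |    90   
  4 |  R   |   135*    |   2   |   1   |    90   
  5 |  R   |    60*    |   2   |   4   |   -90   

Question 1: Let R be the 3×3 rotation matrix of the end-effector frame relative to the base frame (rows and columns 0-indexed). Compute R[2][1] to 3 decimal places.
End-effector y-axis (col 1 of R) = (-0.8365,-0.4830,-0.2588)
R[2][1] = -0.2588

-0.259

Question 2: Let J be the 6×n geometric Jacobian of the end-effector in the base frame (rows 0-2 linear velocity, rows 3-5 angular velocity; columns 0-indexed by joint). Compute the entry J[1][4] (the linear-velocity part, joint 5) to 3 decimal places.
axis z_4 = (0.8365,0.4830,0.2588); lever o_n−o_4 = (2.9568,-2.2929,2.4495)
cross product → J_v[:, 4] = (1.7765,-1.2838,-3.3461)
J_ω[:, 4] = z_4
entry J[1][4] = -1.2838

-1.284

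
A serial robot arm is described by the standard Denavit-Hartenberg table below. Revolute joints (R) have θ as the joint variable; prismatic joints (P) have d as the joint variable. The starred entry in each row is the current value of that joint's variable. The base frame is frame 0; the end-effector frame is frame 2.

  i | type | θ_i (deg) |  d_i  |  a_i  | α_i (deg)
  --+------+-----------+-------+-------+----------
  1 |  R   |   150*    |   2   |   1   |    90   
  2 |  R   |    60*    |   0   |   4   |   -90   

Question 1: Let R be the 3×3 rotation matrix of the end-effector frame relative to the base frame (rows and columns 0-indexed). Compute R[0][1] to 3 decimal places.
End-effector y-axis (col 1 of R) = (-0.5000,-0.8660,-0.0000)
R[0][1] = -0.5000

-0.500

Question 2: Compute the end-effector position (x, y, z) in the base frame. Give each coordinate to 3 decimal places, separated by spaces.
-2.598 1.500 5.464

after link 1: o_1 = (-0.8660, 0.5000, 2.0000)
after link 2: o_2 = (-2.5981, 1.5000, 5.4641)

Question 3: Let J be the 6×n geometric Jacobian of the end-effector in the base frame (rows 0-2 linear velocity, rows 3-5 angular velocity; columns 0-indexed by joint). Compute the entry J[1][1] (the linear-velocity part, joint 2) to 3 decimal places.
axis z_1 = (0.5000,0.8660,0.0000); lever o_n−o_1 = (-1.7321,1.0000,3.4641)
cross product → J_v[:, 1] = (3.0000,-1.7321,2.0000)
J_ω[:, 1] = z_1
entry J[1][1] = -1.7321

-1.732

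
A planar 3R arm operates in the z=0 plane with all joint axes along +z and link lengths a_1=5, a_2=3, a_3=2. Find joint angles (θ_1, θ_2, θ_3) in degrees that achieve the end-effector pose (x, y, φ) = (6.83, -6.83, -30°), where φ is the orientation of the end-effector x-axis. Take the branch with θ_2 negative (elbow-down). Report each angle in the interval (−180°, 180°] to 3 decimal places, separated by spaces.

wrist centre = target − a_3·(cos φ, sin φ) = (5.0979, -5.8300)
cos θ_2 = (59.9780−5²−3²)/(2·5·3) = 0.8659; θ_2 = -30.0106° (elbow-down)
β = atan2(-5.8300,5.0979) = -48.8325°; ψ = atan2(-1.5005,7.5978) = -11.1715°
θ_1 = β − ψ = -37.6609°
θ_3 = φ − θ_1 − θ_2 = 37.6715° (wrapped to (-180°,180°])

-37.661 -30.011 37.672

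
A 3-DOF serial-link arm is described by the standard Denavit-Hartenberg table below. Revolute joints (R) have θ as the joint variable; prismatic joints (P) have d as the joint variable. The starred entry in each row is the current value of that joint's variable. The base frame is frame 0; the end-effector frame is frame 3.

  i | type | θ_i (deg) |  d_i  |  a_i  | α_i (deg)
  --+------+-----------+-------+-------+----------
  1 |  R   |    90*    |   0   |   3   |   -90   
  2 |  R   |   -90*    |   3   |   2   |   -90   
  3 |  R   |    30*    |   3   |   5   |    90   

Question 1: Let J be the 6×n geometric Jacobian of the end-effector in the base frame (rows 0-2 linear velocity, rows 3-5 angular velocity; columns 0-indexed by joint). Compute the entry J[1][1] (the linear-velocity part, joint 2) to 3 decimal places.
6.330

axis z_1 = (-1.0000,0.0000,0.0000); lever o_n−o_1 = (-0.5000,3.0000,6.3301)
cross product → J_v[:, 1] = (0.0000,6.3301,-3.0000)
J_ω[:, 1] = z_1
entry J[1][1] = 6.3301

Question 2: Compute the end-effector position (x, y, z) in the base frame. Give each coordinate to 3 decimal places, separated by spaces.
after link 1: o_1 = (0.0000, 3.0000, 0.0000)
after link 2: o_2 = (-3.0000, 3.0000, 2.0000)
after link 3: o_3 = (-0.5000, 6.0000, 6.3301)

-0.500 6.000 6.330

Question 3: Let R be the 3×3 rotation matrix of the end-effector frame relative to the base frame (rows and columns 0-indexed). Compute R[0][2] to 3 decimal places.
End-effector z-axis (col 2 of R) = (-0.8660,0.0000,0.5000)
R[0][2] = -0.8660

-0.866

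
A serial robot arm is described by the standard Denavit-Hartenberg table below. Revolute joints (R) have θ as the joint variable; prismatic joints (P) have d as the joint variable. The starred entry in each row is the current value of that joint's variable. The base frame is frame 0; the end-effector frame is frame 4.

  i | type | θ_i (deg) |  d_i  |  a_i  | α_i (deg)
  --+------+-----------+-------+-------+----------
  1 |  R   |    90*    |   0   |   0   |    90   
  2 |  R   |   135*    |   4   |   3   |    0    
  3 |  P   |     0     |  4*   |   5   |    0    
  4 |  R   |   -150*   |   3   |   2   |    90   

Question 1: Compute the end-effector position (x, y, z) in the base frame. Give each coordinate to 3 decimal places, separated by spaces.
11.000 -3.725 5.139

after link 1: o_1 = (0.0000, 0.0000, 0.0000)
after link 2: o_2 = (4.0000, -2.1213, 2.1213)
after link 3: o_3 = (8.0000, -5.6569, 5.6569)
after link 4: o_4 = (11.0000, -3.7250, 5.1392)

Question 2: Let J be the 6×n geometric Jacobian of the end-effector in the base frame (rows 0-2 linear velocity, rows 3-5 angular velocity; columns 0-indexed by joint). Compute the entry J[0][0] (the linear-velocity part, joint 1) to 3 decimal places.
axis z_0 = ẑ; lever o_n−o_0 = (11.0000,-3.7250,5.1392)
cross product → J_v[:, 0] = (3.7250,11.0000,-0.0000)
J_ω[:, 0] = z_0
entry J[0][0] = 3.7250

3.725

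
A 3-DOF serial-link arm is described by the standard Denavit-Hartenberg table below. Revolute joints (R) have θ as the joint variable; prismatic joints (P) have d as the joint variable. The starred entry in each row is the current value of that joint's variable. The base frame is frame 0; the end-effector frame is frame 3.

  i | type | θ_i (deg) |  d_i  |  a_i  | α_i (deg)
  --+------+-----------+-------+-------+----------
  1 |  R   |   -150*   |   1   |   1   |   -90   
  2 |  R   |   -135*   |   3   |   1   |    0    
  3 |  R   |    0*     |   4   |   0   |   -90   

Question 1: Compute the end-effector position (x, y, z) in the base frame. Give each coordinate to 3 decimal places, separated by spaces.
after link 1: o_1 = (-0.8660, -0.5000, 1.0000)
after link 2: o_2 = (1.2463, -2.7445, 1.7071)
after link 3: o_3 = (3.2463, -6.2086, 1.7071)

3.246 -6.209 1.707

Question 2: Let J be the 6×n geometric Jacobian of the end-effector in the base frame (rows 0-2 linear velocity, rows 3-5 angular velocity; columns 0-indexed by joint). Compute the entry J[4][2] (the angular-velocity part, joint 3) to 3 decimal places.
axis z_2 = (0.5000,-0.8660,0.0000); lever o_n−o_2 = (2.0000,-3.4641,0.0000)
cross product → J_v[:, 2] = (0.0000,0.0000,0.0000)
J_ω[:, 2] = z_2
entry J[4][2] = -0.8660

-0.866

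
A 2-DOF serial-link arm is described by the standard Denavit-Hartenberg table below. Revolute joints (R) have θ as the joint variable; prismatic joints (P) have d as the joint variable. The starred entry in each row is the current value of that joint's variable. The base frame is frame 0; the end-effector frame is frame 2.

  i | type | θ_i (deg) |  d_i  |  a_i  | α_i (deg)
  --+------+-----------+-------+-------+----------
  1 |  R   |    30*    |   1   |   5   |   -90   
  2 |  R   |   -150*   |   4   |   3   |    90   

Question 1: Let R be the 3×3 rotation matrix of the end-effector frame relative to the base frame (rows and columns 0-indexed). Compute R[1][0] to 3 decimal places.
End-effector x-axis (col 0 of R) = (-0.7500,-0.4330,0.5000)
R[1][0] = -0.4330

-0.433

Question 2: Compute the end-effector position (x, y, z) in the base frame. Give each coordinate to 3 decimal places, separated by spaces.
after link 1: o_1 = (4.3301, 2.5000, 1.0000)
after link 2: o_2 = (0.0801, 4.6651, 2.5000)

0.080 4.665 2.500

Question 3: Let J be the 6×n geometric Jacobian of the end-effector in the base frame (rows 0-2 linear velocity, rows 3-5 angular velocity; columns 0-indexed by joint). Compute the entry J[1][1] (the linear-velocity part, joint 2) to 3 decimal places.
axis z_1 = (-0.5000,0.8660,0.0000); lever o_n−o_1 = (-4.2500,2.1651,1.5000)
cross product → J_v[:, 1] = (1.2990,0.7500,2.5981)
J_ω[:, 1] = z_1
entry J[1][1] = 0.7500

0.750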